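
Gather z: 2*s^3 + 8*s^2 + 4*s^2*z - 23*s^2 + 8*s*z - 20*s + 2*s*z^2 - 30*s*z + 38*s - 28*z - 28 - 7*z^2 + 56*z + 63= 2*s^3 - 15*s^2 + 18*s + z^2*(2*s - 7) + z*(4*s^2 - 22*s + 28) + 35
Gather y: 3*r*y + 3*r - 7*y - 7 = 3*r + y*(3*r - 7) - 7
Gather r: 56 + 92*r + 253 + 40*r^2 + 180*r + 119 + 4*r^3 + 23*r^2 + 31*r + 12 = 4*r^3 + 63*r^2 + 303*r + 440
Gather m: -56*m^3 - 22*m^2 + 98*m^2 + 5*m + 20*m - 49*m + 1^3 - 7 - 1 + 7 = -56*m^3 + 76*m^2 - 24*m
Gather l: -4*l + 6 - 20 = -4*l - 14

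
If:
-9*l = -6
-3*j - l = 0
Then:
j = -2/9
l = 2/3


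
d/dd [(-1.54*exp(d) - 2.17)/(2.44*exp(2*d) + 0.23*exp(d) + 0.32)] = (3.7576*exp(2*d) + 10.5896*exp(d) + 0.00629999999999997)*exp(d)/(5.9536*exp(4*d) + 1.1224*exp(3*d) + 1.6145*exp(2*d) + 0.1472*exp(d) + 0.1024)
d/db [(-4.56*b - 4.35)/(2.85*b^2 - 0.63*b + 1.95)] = (12.996*b^2 + 24.795*b - 11.6325)/(8.1225*b^4 - 3.591*b^3 + 11.5119*b^2 - 2.457*b + 3.8025)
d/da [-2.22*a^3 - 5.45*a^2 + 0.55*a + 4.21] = -6.66*a^2 - 10.9*a + 0.55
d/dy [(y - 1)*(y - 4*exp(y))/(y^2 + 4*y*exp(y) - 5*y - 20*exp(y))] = (-(y - 1)*(y - 4*exp(y))*(4*y*exp(y) + 2*y - 16*exp(y) - 5) + (y - (y - 1)*(4*exp(y) - 1) - 4*exp(y))*(y^2 + 4*y*exp(y) - 5*y - 20*exp(y)))/(y^2 + 4*y*exp(y) - 5*y - 20*exp(y))^2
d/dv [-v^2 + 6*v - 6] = 6 - 2*v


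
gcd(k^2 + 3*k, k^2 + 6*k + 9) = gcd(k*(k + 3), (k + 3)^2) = k + 3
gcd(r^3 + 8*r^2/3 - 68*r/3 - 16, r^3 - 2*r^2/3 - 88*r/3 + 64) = r^2 + 2*r - 24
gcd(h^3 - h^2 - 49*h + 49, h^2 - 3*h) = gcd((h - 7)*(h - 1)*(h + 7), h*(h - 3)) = 1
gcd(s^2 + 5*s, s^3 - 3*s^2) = s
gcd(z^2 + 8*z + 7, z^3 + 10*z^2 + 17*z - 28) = z + 7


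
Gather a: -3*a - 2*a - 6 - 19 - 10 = -5*a - 35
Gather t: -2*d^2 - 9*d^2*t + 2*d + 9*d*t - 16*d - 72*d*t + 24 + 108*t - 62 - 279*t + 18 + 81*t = -2*d^2 - 14*d + t*(-9*d^2 - 63*d - 90) - 20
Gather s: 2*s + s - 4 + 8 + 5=3*s + 9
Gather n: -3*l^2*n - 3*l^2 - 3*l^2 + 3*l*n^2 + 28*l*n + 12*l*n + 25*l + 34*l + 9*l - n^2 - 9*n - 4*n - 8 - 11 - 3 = -6*l^2 + 68*l + n^2*(3*l - 1) + n*(-3*l^2 + 40*l - 13) - 22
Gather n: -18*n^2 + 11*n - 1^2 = -18*n^2 + 11*n - 1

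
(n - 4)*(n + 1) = n^2 - 3*n - 4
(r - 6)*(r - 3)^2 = r^3 - 12*r^2 + 45*r - 54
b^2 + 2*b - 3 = (b - 1)*(b + 3)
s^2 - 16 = (s - 4)*(s + 4)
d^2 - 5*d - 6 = (d - 6)*(d + 1)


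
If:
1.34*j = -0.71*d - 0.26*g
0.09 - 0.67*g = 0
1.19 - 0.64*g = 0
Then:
No Solution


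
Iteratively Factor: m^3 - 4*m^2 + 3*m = (m)*(m^2 - 4*m + 3) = m*(m - 1)*(m - 3)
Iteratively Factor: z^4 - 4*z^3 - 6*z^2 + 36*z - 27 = (z - 1)*(z^3 - 3*z^2 - 9*z + 27) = (z - 3)*(z - 1)*(z^2 - 9) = (z - 3)*(z - 1)*(z + 3)*(z - 3)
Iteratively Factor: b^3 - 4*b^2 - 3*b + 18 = (b - 3)*(b^2 - b - 6) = (b - 3)*(b + 2)*(b - 3)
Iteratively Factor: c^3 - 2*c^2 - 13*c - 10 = (c - 5)*(c^2 + 3*c + 2) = (c - 5)*(c + 2)*(c + 1)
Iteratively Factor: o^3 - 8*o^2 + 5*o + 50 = (o - 5)*(o^2 - 3*o - 10) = (o - 5)*(o + 2)*(o - 5)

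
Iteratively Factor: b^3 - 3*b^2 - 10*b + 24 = (b - 2)*(b^2 - b - 12) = (b - 2)*(b + 3)*(b - 4)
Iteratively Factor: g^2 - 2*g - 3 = (g - 3)*(g + 1)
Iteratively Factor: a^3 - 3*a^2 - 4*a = (a + 1)*(a^2 - 4*a) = (a - 4)*(a + 1)*(a)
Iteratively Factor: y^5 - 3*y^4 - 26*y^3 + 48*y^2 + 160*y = (y - 5)*(y^4 + 2*y^3 - 16*y^2 - 32*y) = (y - 5)*(y - 4)*(y^3 + 6*y^2 + 8*y) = (y - 5)*(y - 4)*(y + 2)*(y^2 + 4*y) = y*(y - 5)*(y - 4)*(y + 2)*(y + 4)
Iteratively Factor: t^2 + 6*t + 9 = (t + 3)*(t + 3)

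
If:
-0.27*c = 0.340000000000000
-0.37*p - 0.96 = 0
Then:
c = -1.26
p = -2.59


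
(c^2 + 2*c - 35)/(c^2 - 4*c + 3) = (c^2 + 2*c - 35)/(c^2 - 4*c + 3)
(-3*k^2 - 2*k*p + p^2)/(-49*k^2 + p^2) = (3*k^2 + 2*k*p - p^2)/(49*k^2 - p^2)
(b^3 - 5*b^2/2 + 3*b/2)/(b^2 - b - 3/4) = 2*b*(b - 1)/(2*b + 1)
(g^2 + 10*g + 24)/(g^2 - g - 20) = (g + 6)/(g - 5)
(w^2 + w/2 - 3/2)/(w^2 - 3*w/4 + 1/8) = 4*(2*w^2 + w - 3)/(8*w^2 - 6*w + 1)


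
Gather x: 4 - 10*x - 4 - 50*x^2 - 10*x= -50*x^2 - 20*x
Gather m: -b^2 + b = -b^2 + b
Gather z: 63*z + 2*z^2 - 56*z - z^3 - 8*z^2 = -z^3 - 6*z^2 + 7*z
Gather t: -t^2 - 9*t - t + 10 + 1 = -t^2 - 10*t + 11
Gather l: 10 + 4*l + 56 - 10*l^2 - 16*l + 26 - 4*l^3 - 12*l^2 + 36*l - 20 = -4*l^3 - 22*l^2 + 24*l + 72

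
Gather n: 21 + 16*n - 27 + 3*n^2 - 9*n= 3*n^2 + 7*n - 6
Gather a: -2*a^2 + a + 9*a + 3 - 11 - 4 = -2*a^2 + 10*a - 12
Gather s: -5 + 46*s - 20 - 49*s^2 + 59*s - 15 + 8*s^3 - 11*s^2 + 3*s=8*s^3 - 60*s^2 + 108*s - 40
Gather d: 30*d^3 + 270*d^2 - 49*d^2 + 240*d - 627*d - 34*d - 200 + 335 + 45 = 30*d^3 + 221*d^2 - 421*d + 180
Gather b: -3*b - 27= -3*b - 27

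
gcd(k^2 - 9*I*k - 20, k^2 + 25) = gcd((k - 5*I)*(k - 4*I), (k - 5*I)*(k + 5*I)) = k - 5*I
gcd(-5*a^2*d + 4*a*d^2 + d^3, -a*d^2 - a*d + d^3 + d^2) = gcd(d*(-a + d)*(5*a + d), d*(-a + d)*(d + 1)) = a*d - d^2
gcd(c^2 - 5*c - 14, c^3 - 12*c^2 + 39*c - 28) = c - 7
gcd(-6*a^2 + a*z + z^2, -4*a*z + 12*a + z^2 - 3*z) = 1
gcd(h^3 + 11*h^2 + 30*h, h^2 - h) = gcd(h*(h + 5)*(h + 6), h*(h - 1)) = h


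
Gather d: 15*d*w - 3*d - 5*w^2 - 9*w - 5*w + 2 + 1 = d*(15*w - 3) - 5*w^2 - 14*w + 3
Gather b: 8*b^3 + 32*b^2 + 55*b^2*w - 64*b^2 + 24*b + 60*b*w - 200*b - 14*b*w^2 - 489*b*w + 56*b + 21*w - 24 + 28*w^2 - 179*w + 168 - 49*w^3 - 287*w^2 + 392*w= 8*b^3 + b^2*(55*w - 32) + b*(-14*w^2 - 429*w - 120) - 49*w^3 - 259*w^2 + 234*w + 144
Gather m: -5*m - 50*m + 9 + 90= 99 - 55*m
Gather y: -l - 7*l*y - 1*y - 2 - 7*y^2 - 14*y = -l - 7*y^2 + y*(-7*l - 15) - 2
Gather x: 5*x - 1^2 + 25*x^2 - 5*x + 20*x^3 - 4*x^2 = 20*x^3 + 21*x^2 - 1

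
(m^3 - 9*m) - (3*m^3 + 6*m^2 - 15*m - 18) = -2*m^3 - 6*m^2 + 6*m + 18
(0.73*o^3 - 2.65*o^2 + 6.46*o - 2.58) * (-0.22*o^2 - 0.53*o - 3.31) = -0.1606*o^5 + 0.1961*o^4 - 2.433*o^3 + 5.9153*o^2 - 20.0152*o + 8.5398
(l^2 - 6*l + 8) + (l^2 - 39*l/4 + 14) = 2*l^2 - 63*l/4 + 22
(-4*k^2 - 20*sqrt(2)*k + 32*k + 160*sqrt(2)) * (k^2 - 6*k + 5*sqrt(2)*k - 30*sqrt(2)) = -4*k^4 - 40*sqrt(2)*k^3 + 56*k^3 - 392*k^2 + 560*sqrt(2)*k^2 - 1920*sqrt(2)*k + 2800*k - 9600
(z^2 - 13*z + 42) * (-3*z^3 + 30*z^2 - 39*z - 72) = -3*z^5 + 69*z^4 - 555*z^3 + 1695*z^2 - 702*z - 3024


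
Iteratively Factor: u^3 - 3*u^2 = (u - 3)*(u^2) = u*(u - 3)*(u)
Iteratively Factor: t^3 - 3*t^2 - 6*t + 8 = (t + 2)*(t^2 - 5*t + 4) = (t - 1)*(t + 2)*(t - 4)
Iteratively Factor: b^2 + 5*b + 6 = (b + 3)*(b + 2)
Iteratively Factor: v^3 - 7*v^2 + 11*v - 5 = (v - 5)*(v^2 - 2*v + 1) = (v - 5)*(v - 1)*(v - 1)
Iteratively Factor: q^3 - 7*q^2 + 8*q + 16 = (q - 4)*(q^2 - 3*q - 4) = (q - 4)^2*(q + 1)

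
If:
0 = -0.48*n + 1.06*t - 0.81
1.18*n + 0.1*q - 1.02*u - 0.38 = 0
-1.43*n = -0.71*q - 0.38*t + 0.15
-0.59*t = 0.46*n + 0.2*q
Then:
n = -0.38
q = -0.87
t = 0.59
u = -0.90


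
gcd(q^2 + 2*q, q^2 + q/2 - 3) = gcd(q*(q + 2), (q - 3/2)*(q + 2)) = q + 2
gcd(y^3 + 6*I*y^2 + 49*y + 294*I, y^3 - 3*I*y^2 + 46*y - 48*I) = y + 6*I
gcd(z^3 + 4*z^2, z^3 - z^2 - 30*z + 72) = 1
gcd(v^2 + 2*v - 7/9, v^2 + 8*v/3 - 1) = v - 1/3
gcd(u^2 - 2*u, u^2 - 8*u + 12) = u - 2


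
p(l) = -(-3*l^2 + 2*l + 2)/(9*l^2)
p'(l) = -(2 - 6*l)/(9*l^2) + 2*(-3*l^2 + 2*l + 2)/(9*l^3) = 2*(l + 2)/(9*l^3)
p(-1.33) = 0.37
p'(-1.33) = -0.06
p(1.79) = 0.14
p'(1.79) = 0.15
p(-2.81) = 0.38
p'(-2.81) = 0.01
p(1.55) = 0.10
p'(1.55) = 0.21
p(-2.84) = 0.38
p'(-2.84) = 0.01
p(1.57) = 0.10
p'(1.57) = 0.21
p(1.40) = 0.06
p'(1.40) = 0.28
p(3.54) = 0.25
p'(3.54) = 0.03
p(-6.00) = 0.36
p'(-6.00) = 0.00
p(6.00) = 0.29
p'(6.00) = 0.01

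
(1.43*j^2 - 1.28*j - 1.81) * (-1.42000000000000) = -2.0306*j^2 + 1.8176*j + 2.5702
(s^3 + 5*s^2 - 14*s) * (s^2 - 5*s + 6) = s^5 - 33*s^3 + 100*s^2 - 84*s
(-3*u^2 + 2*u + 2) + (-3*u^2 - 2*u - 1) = 1 - 6*u^2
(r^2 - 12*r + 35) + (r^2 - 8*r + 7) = 2*r^2 - 20*r + 42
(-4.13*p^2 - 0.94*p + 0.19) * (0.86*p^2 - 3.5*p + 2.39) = -3.5518*p^4 + 13.6466*p^3 - 6.4173*p^2 - 2.9116*p + 0.4541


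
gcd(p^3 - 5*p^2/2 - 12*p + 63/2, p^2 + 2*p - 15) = p - 3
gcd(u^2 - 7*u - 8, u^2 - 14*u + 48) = u - 8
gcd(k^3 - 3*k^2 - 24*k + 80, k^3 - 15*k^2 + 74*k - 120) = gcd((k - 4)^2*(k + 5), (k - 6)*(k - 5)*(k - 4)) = k - 4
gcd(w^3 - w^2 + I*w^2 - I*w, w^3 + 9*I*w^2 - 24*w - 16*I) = w + I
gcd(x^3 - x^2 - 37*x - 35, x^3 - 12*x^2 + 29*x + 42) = x^2 - 6*x - 7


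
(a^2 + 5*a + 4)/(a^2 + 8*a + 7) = (a + 4)/(a + 7)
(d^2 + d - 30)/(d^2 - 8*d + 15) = (d + 6)/(d - 3)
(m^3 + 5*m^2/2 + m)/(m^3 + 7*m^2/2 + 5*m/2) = (2*m^2 + 5*m + 2)/(2*m^2 + 7*m + 5)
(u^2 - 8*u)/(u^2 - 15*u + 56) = u/(u - 7)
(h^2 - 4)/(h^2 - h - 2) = (h + 2)/(h + 1)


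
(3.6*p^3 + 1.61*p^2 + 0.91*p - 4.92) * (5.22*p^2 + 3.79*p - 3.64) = 18.792*p^5 + 22.0482*p^4 - 2.2519*p^3 - 28.0939*p^2 - 21.9592*p + 17.9088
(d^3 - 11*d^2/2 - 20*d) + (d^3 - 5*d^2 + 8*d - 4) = 2*d^3 - 21*d^2/2 - 12*d - 4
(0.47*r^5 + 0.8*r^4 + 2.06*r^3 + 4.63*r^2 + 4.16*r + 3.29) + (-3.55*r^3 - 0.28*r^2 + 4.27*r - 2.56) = 0.47*r^5 + 0.8*r^4 - 1.49*r^3 + 4.35*r^2 + 8.43*r + 0.73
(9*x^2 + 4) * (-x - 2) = -9*x^3 - 18*x^2 - 4*x - 8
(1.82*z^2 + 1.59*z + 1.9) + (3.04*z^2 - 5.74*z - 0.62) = 4.86*z^2 - 4.15*z + 1.28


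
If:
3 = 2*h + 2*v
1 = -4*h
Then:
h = -1/4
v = 7/4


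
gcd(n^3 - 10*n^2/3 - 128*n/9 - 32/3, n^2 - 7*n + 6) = n - 6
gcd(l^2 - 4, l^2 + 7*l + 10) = l + 2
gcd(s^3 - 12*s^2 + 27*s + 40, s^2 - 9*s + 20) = s - 5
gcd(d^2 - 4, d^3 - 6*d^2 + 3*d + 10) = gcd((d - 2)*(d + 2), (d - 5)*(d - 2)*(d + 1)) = d - 2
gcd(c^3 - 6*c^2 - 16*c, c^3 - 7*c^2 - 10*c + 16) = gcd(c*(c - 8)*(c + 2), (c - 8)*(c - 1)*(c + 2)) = c^2 - 6*c - 16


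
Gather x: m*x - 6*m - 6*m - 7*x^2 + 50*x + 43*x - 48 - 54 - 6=-12*m - 7*x^2 + x*(m + 93) - 108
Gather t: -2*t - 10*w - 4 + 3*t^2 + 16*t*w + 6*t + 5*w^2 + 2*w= 3*t^2 + t*(16*w + 4) + 5*w^2 - 8*w - 4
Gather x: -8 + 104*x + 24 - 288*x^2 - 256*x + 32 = -288*x^2 - 152*x + 48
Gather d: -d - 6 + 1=-d - 5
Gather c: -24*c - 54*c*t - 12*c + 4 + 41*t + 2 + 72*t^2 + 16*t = c*(-54*t - 36) + 72*t^2 + 57*t + 6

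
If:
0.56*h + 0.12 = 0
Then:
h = -0.21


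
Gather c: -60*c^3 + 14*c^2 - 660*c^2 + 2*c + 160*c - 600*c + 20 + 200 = -60*c^3 - 646*c^2 - 438*c + 220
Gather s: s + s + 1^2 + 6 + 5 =2*s + 12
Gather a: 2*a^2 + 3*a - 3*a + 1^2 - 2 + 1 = 2*a^2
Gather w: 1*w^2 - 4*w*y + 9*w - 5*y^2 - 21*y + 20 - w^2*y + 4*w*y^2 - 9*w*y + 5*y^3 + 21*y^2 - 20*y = w^2*(1 - y) + w*(4*y^2 - 13*y + 9) + 5*y^3 + 16*y^2 - 41*y + 20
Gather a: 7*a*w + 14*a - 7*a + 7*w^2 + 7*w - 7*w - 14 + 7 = a*(7*w + 7) + 7*w^2 - 7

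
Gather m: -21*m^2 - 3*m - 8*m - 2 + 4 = -21*m^2 - 11*m + 2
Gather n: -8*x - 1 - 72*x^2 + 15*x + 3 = -72*x^2 + 7*x + 2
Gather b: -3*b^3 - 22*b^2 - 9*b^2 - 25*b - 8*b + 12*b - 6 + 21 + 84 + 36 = -3*b^3 - 31*b^2 - 21*b + 135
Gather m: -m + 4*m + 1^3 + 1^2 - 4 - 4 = 3*m - 6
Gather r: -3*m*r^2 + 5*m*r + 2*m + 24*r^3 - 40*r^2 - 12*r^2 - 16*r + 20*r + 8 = 2*m + 24*r^3 + r^2*(-3*m - 52) + r*(5*m + 4) + 8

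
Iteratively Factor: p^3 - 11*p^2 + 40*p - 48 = (p - 3)*(p^2 - 8*p + 16) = (p - 4)*(p - 3)*(p - 4)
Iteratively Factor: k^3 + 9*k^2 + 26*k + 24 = (k + 4)*(k^2 + 5*k + 6) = (k + 2)*(k + 4)*(k + 3)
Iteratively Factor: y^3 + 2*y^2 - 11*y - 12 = (y - 3)*(y^2 + 5*y + 4) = (y - 3)*(y + 4)*(y + 1)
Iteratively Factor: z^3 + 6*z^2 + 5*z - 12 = (z + 3)*(z^2 + 3*z - 4) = (z - 1)*(z + 3)*(z + 4)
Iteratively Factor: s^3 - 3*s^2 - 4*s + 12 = (s - 2)*(s^2 - s - 6) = (s - 3)*(s - 2)*(s + 2)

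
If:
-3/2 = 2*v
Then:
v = -3/4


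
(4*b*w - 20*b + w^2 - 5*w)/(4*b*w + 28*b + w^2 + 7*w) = (w - 5)/(w + 7)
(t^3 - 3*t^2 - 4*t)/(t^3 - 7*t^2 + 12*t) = (t + 1)/(t - 3)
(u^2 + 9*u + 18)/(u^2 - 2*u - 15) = (u + 6)/(u - 5)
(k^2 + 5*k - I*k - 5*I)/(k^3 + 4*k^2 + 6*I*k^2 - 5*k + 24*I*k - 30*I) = (k - I)/(k^2 + k*(-1 + 6*I) - 6*I)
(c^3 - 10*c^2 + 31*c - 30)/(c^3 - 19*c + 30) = (c - 5)/(c + 5)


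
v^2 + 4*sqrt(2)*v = v*(v + 4*sqrt(2))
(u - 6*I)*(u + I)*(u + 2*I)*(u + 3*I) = u^4 + 25*u^2 + 60*I*u - 36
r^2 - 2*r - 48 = (r - 8)*(r + 6)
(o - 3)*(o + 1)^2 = o^3 - o^2 - 5*o - 3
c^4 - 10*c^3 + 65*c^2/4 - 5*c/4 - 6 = (c - 8)*(c - 3/2)*(c - 1)*(c + 1/2)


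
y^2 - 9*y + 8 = (y - 8)*(y - 1)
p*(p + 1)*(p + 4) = p^3 + 5*p^2 + 4*p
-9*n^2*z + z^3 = z*(-3*n + z)*(3*n + z)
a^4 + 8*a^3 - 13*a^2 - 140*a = a*(a - 4)*(a + 5)*(a + 7)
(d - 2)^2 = d^2 - 4*d + 4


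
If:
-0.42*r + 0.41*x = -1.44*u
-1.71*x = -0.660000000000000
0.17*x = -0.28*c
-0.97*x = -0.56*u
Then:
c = -0.23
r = 2.67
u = 0.67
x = 0.39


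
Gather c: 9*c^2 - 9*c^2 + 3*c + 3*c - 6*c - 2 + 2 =0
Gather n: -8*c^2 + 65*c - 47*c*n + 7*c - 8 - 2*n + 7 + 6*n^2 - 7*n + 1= -8*c^2 + 72*c + 6*n^2 + n*(-47*c - 9)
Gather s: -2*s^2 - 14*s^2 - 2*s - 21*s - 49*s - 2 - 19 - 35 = -16*s^2 - 72*s - 56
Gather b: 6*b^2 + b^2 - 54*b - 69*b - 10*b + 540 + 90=7*b^2 - 133*b + 630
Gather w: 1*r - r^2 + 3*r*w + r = -r^2 + 3*r*w + 2*r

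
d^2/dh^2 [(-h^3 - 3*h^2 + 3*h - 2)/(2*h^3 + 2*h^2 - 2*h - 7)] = 2*(-8*h^6 + 24*h^5 - 132*h^4 - 364*h^3 + 84*h^2 - 81*h - 225)/(8*h^9 + 24*h^8 - 124*h^6 - 168*h^5 + 108*h^4 + 454*h^3 + 210*h^2 - 294*h - 343)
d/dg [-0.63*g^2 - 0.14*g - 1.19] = -1.26*g - 0.14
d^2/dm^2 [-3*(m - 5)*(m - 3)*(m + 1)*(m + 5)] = -36*m^2 + 36*m + 168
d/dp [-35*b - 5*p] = -5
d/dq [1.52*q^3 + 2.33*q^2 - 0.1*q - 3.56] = 4.56*q^2 + 4.66*q - 0.1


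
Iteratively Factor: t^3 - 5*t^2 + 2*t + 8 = (t + 1)*(t^2 - 6*t + 8) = (t - 4)*(t + 1)*(t - 2)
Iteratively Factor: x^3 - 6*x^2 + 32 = (x - 4)*(x^2 - 2*x - 8) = (x - 4)^2*(x + 2)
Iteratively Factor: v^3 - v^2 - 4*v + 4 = (v + 2)*(v^2 - 3*v + 2) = (v - 2)*(v + 2)*(v - 1)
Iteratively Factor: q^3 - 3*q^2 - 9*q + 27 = (q + 3)*(q^2 - 6*q + 9) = (q - 3)*(q + 3)*(q - 3)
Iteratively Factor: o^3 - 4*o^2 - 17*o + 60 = (o - 3)*(o^2 - o - 20) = (o - 3)*(o + 4)*(o - 5)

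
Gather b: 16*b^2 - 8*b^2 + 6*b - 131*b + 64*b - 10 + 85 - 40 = 8*b^2 - 61*b + 35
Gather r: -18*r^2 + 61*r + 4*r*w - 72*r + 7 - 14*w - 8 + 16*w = -18*r^2 + r*(4*w - 11) + 2*w - 1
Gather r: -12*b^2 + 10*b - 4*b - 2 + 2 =-12*b^2 + 6*b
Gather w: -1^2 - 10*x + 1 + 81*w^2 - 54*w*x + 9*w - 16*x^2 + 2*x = 81*w^2 + w*(9 - 54*x) - 16*x^2 - 8*x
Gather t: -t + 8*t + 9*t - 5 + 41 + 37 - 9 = 16*t + 64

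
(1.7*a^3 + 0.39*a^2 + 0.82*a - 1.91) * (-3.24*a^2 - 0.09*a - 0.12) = -5.508*a^5 - 1.4166*a^4 - 2.8959*a^3 + 6.0678*a^2 + 0.0735*a + 0.2292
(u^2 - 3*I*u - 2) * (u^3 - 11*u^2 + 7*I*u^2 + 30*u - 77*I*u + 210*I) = u^5 - 11*u^4 + 4*I*u^4 + 49*u^3 - 44*I*u^3 - 209*u^2 + 106*I*u^2 + 570*u + 154*I*u - 420*I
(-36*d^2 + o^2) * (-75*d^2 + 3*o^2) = 2700*d^4 - 183*d^2*o^2 + 3*o^4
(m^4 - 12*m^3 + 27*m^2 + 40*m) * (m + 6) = m^5 - 6*m^4 - 45*m^3 + 202*m^2 + 240*m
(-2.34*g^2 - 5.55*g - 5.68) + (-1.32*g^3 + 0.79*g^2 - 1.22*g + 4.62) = -1.32*g^3 - 1.55*g^2 - 6.77*g - 1.06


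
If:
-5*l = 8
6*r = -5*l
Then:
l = -8/5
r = 4/3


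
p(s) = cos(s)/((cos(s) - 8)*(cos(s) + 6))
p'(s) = -sin(s)/((cos(s) - 8)*(cos(s) + 6)) + sin(s)*cos(s)/((cos(s) - 8)*(cos(s) + 6)^2) + sin(s)*cos(s)/((cos(s) - 8)^2*(cos(s) + 6)) = (cos(s)^2 + 48)*sin(s)/((cos(s) - 8)^2*(cos(s) + 6)^2)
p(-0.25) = -0.02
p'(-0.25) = -0.01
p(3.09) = 0.02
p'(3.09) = 0.00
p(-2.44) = 0.02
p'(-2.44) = -0.01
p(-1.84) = 0.01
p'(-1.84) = -0.02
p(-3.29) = 0.02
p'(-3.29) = 0.00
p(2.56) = 0.02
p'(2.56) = 0.01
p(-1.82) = 0.01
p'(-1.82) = -0.02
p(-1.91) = 0.01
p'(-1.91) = -0.02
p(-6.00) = -0.02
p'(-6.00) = 0.01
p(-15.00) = 0.02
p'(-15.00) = -0.01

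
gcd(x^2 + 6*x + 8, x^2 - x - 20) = x + 4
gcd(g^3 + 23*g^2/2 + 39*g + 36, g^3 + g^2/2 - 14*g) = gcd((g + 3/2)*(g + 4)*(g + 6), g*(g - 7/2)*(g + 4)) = g + 4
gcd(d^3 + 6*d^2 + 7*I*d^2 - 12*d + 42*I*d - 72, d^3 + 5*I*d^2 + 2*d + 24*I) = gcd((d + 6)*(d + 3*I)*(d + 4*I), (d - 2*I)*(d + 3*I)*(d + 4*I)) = d^2 + 7*I*d - 12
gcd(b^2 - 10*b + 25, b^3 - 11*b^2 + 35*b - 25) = b^2 - 10*b + 25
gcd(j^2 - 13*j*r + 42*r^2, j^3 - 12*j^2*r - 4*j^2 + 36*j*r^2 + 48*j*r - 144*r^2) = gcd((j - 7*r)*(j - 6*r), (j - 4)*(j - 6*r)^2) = -j + 6*r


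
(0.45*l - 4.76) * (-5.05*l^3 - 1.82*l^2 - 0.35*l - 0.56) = -2.2725*l^4 + 23.219*l^3 + 8.5057*l^2 + 1.414*l + 2.6656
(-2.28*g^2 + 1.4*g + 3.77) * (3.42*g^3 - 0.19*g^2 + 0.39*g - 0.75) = -7.7976*g^5 + 5.2212*g^4 + 11.7382*g^3 + 1.5397*g^2 + 0.4203*g - 2.8275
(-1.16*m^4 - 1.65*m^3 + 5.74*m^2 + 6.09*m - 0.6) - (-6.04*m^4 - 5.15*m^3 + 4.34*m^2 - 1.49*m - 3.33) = 4.88*m^4 + 3.5*m^3 + 1.4*m^2 + 7.58*m + 2.73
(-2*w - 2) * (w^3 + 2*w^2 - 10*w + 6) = -2*w^4 - 6*w^3 + 16*w^2 + 8*w - 12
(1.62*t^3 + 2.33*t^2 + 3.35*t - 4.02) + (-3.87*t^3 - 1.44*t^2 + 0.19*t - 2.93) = -2.25*t^3 + 0.89*t^2 + 3.54*t - 6.95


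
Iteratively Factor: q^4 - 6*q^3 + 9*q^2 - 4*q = (q - 1)*(q^3 - 5*q^2 + 4*q) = q*(q - 1)*(q^2 - 5*q + 4) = q*(q - 1)^2*(q - 4)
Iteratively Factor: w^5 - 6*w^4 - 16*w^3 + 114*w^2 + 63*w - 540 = (w - 3)*(w^4 - 3*w^3 - 25*w^2 + 39*w + 180) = (w - 5)*(w - 3)*(w^3 + 2*w^2 - 15*w - 36) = (w - 5)*(w - 3)*(w + 3)*(w^2 - w - 12) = (w - 5)*(w - 3)*(w + 3)^2*(w - 4)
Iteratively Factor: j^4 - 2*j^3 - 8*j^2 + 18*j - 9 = (j - 1)*(j^3 - j^2 - 9*j + 9) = (j - 1)^2*(j^2 - 9) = (j - 1)^2*(j + 3)*(j - 3)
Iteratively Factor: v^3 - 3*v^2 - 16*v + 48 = (v - 4)*(v^2 + v - 12) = (v - 4)*(v - 3)*(v + 4)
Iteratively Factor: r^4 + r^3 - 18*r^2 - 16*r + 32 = (r - 4)*(r^3 + 5*r^2 + 2*r - 8) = (r - 4)*(r + 4)*(r^2 + r - 2) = (r - 4)*(r - 1)*(r + 4)*(r + 2)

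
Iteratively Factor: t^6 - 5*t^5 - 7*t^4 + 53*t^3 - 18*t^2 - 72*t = (t + 1)*(t^5 - 6*t^4 - t^3 + 54*t^2 - 72*t) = t*(t + 1)*(t^4 - 6*t^3 - t^2 + 54*t - 72) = t*(t + 1)*(t + 3)*(t^3 - 9*t^2 + 26*t - 24) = t*(t - 3)*(t + 1)*(t + 3)*(t^2 - 6*t + 8) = t*(t - 4)*(t - 3)*(t + 1)*(t + 3)*(t - 2)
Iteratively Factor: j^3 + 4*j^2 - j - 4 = (j + 1)*(j^2 + 3*j - 4) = (j + 1)*(j + 4)*(j - 1)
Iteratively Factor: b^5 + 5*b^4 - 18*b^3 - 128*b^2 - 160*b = (b - 5)*(b^4 + 10*b^3 + 32*b^2 + 32*b) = (b - 5)*(b + 4)*(b^3 + 6*b^2 + 8*b) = (b - 5)*(b + 2)*(b + 4)*(b^2 + 4*b) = b*(b - 5)*(b + 2)*(b + 4)*(b + 4)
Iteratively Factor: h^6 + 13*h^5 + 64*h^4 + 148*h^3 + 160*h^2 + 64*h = (h)*(h^5 + 13*h^4 + 64*h^3 + 148*h^2 + 160*h + 64) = h*(h + 1)*(h^4 + 12*h^3 + 52*h^2 + 96*h + 64) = h*(h + 1)*(h + 4)*(h^3 + 8*h^2 + 20*h + 16) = h*(h + 1)*(h + 2)*(h + 4)*(h^2 + 6*h + 8) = h*(h + 1)*(h + 2)*(h + 4)^2*(h + 2)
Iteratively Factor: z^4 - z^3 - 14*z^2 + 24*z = (z + 4)*(z^3 - 5*z^2 + 6*z) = (z - 2)*(z + 4)*(z^2 - 3*z) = z*(z - 2)*(z + 4)*(z - 3)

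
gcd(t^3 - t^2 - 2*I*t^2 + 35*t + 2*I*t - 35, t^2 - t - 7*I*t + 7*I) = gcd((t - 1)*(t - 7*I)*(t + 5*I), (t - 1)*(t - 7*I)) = t^2 + t*(-1 - 7*I) + 7*I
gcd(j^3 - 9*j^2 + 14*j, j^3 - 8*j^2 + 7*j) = j^2 - 7*j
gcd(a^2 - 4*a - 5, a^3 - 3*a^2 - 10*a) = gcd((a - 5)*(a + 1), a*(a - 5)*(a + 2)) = a - 5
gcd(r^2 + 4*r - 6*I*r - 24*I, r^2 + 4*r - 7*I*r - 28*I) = r + 4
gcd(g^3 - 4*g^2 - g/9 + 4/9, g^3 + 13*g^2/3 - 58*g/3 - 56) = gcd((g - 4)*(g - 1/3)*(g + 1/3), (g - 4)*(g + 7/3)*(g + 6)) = g - 4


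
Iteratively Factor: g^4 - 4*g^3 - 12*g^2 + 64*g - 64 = (g - 2)*(g^3 - 2*g^2 - 16*g + 32) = (g - 2)*(g + 4)*(g^2 - 6*g + 8) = (g - 2)^2*(g + 4)*(g - 4)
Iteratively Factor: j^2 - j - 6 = (j + 2)*(j - 3)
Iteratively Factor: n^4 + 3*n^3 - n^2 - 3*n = (n + 3)*(n^3 - n) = (n - 1)*(n + 3)*(n^2 + n) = n*(n - 1)*(n + 3)*(n + 1)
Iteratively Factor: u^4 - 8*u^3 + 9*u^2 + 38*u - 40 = (u - 1)*(u^3 - 7*u^2 + 2*u + 40) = (u - 4)*(u - 1)*(u^2 - 3*u - 10) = (u - 4)*(u - 1)*(u + 2)*(u - 5)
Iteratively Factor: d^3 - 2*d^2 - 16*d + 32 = (d - 4)*(d^2 + 2*d - 8) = (d - 4)*(d + 4)*(d - 2)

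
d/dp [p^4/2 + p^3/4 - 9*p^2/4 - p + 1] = 2*p^3 + 3*p^2/4 - 9*p/2 - 1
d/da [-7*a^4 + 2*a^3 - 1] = a^2*(6 - 28*a)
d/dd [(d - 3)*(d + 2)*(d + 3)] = 3*d^2 + 4*d - 9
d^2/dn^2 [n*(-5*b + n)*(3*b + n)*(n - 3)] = -30*b^2 - 12*b*n + 12*b + 12*n^2 - 18*n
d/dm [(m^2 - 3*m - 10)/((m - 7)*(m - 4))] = 2*(-4*m^2 + 38*m - 97)/(m^4 - 22*m^3 + 177*m^2 - 616*m + 784)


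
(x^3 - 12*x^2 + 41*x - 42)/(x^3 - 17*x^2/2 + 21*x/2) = 2*(x^2 - 5*x + 6)/(x*(2*x - 3))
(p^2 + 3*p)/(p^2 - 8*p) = (p + 3)/(p - 8)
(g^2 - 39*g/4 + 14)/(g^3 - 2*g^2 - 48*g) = (g - 7/4)/(g*(g + 6))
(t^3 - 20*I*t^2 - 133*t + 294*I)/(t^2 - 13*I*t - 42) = t - 7*I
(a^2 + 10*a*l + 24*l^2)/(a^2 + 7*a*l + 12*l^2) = (a + 6*l)/(a + 3*l)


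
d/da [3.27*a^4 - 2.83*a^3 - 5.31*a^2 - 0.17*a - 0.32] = 13.08*a^3 - 8.49*a^2 - 10.62*a - 0.17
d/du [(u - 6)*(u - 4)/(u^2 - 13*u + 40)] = (-3*u^2 + 32*u - 88)/(u^4 - 26*u^3 + 249*u^2 - 1040*u + 1600)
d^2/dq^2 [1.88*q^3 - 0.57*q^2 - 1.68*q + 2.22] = 11.28*q - 1.14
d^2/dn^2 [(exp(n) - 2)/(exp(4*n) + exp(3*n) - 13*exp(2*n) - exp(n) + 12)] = (9*exp(8*n) - 21*exp(7*n) - 68*exp(6*n) + 264*exp(5*n) + 193*exp(4*n) - 1133*exp(3*n) + 1074*exp(2*n) - 1238*exp(n) + 120)*exp(n)/(exp(12*n) + 3*exp(11*n) - 36*exp(10*n) - 80*exp(9*n) + 498*exp(8*n) + 654*exp(7*n) - 3016*exp(6*n) - 1512*exp(5*n) + 6405*exp(4*n) + 1367*exp(3*n) - 5580*exp(2*n) - 432*exp(n) + 1728)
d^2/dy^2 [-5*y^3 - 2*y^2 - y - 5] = -30*y - 4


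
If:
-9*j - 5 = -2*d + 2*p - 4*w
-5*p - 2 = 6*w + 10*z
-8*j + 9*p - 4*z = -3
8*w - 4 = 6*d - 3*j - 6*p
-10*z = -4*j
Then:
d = -4409/4960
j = -181/496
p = -112/155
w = 127/248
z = -181/1240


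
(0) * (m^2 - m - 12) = 0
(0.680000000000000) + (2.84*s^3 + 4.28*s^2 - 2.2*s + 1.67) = 2.84*s^3 + 4.28*s^2 - 2.2*s + 2.35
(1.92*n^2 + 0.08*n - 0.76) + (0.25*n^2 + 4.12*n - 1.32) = 2.17*n^2 + 4.2*n - 2.08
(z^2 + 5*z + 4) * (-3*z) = -3*z^3 - 15*z^2 - 12*z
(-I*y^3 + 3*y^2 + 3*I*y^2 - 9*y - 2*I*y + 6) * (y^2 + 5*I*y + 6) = -I*y^5 + 8*y^4 + 3*I*y^4 - 24*y^3 + 7*I*y^3 + 34*y^2 - 27*I*y^2 - 54*y + 18*I*y + 36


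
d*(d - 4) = d^2 - 4*d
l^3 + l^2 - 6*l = l*(l - 2)*(l + 3)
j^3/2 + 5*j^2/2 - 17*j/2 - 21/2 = (j/2 + 1/2)*(j - 3)*(j + 7)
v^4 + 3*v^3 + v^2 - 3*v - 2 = (v - 1)*(v + 1)^2*(v + 2)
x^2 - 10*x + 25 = (x - 5)^2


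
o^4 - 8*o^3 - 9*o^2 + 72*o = o*(o - 8)*(o - 3)*(o + 3)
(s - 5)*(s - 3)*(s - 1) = s^3 - 9*s^2 + 23*s - 15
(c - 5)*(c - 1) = c^2 - 6*c + 5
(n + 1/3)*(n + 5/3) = n^2 + 2*n + 5/9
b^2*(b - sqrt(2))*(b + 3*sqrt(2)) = b^4 + 2*sqrt(2)*b^3 - 6*b^2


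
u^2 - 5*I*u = u*(u - 5*I)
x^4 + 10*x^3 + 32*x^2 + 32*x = x*(x + 2)*(x + 4)^2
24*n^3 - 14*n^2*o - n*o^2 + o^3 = (-3*n + o)*(-2*n + o)*(4*n + o)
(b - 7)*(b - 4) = b^2 - 11*b + 28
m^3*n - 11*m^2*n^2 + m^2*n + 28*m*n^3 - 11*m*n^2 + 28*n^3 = (m - 7*n)*(m - 4*n)*(m*n + n)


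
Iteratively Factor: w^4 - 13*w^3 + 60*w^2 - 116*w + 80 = (w - 4)*(w^3 - 9*w^2 + 24*w - 20) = (w - 4)*(w - 2)*(w^2 - 7*w + 10) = (w - 5)*(w - 4)*(w - 2)*(w - 2)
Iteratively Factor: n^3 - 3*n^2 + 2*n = (n - 2)*(n^2 - n) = (n - 2)*(n - 1)*(n)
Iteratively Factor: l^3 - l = (l)*(l^2 - 1) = l*(l + 1)*(l - 1)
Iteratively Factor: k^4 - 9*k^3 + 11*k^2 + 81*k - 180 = (k + 3)*(k^3 - 12*k^2 + 47*k - 60) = (k - 3)*(k + 3)*(k^2 - 9*k + 20) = (k - 4)*(k - 3)*(k + 3)*(k - 5)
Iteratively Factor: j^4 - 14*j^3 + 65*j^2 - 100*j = (j - 4)*(j^3 - 10*j^2 + 25*j) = j*(j - 4)*(j^2 - 10*j + 25) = j*(j - 5)*(j - 4)*(j - 5)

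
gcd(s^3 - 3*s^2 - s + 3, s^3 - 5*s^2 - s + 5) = s^2 - 1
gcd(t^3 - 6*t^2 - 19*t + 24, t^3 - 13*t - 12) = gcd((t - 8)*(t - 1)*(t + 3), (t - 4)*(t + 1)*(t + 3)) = t + 3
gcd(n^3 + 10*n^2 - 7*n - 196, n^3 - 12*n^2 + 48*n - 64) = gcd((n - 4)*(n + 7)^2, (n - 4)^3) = n - 4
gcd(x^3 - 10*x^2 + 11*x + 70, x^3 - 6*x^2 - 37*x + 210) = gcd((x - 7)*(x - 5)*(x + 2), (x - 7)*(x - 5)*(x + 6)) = x^2 - 12*x + 35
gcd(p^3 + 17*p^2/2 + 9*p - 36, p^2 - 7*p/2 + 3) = p - 3/2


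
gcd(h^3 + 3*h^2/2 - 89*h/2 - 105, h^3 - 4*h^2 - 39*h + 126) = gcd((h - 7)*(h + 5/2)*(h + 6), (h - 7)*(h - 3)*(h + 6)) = h^2 - h - 42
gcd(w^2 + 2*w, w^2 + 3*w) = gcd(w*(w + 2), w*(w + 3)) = w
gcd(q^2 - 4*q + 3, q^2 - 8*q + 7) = q - 1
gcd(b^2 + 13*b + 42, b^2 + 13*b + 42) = b^2 + 13*b + 42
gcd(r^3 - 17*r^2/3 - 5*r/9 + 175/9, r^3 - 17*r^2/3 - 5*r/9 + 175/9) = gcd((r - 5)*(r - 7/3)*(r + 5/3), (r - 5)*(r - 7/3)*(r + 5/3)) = r^3 - 17*r^2/3 - 5*r/9 + 175/9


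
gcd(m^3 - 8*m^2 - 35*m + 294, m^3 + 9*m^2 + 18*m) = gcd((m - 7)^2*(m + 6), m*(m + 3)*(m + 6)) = m + 6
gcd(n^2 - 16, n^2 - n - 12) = n - 4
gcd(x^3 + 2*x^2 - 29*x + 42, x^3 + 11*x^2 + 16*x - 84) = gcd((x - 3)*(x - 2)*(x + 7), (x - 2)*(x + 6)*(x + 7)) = x^2 + 5*x - 14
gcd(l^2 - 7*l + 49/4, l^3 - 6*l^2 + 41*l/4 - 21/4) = l - 7/2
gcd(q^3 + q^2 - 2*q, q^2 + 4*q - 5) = q - 1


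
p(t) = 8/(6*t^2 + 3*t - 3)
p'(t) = 8*(-12*t - 3)/(6*t^2 + 3*t - 3)^2 = 8*(-4*t - 1)/(3*(2*t^2 + t - 1)^2)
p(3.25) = 0.11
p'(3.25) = -0.07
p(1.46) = 0.56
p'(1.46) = -0.82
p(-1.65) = 0.95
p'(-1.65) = 1.91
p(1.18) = 0.90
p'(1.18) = -1.74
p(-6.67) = 0.03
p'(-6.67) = 0.01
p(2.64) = 0.17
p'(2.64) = -0.13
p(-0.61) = -3.08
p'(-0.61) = 5.12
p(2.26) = 0.23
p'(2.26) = -0.20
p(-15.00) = 0.01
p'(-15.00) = 0.00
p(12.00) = 0.01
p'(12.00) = 0.00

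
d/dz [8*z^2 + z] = 16*z + 1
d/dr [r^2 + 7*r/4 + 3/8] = 2*r + 7/4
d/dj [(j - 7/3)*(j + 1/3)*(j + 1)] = 3*j^2 - 2*j - 25/9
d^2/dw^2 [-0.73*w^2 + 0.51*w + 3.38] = -1.46000000000000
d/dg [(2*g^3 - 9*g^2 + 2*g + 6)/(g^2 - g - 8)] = (2*g^4 - 4*g^3 - 41*g^2 + 132*g - 10)/(g^4 - 2*g^3 - 15*g^2 + 16*g + 64)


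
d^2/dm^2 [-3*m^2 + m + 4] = -6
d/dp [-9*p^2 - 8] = -18*p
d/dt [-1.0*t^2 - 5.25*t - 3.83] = -2.0*t - 5.25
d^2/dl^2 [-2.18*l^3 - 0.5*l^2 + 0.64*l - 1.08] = -13.08*l - 1.0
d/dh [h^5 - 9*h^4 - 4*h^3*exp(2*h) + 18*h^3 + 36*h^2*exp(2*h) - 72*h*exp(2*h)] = 5*h^4 - 8*h^3*exp(2*h) - 36*h^3 + 60*h^2*exp(2*h) + 54*h^2 - 72*h*exp(2*h) - 72*exp(2*h)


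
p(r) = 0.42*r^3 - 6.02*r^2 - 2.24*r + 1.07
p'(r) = 1.26*r^2 - 12.04*r - 2.24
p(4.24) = -84.64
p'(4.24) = -30.64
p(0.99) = -6.64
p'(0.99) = -12.92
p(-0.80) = -1.21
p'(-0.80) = 8.20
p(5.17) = -113.38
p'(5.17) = -30.81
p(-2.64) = -42.70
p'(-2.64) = 38.33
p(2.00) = -24.13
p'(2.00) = -21.28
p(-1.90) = -19.29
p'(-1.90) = 25.18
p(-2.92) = -54.17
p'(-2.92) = 43.66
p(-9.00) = -772.57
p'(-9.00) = 208.18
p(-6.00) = -292.93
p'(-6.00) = 115.36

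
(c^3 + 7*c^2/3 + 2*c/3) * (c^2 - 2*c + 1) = c^5 + c^4/3 - 3*c^3 + c^2 + 2*c/3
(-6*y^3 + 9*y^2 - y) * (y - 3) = -6*y^4 + 27*y^3 - 28*y^2 + 3*y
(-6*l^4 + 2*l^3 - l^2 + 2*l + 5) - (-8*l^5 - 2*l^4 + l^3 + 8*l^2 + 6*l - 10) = 8*l^5 - 4*l^4 + l^3 - 9*l^2 - 4*l + 15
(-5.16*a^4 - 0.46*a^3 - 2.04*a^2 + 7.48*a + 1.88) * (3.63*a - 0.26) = -18.7308*a^5 - 0.3282*a^4 - 7.2856*a^3 + 27.6828*a^2 + 4.8796*a - 0.4888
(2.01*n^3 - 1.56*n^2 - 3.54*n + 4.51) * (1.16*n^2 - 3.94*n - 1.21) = 2.3316*n^5 - 9.729*n^4 - 0.392099999999999*n^3 + 21.0668*n^2 - 13.486*n - 5.4571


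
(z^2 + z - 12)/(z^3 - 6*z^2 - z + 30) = (z + 4)/(z^2 - 3*z - 10)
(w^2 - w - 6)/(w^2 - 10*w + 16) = (w^2 - w - 6)/(w^2 - 10*w + 16)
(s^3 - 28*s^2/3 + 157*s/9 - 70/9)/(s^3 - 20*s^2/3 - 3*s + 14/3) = (s - 5/3)/(s + 1)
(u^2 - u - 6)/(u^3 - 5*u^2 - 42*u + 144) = (u + 2)/(u^2 - 2*u - 48)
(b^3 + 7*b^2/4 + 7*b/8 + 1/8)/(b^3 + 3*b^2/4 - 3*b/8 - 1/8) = (2*b + 1)/(2*b - 1)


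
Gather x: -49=-49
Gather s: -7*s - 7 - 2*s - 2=-9*s - 9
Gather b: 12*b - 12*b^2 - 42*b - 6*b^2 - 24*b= -18*b^2 - 54*b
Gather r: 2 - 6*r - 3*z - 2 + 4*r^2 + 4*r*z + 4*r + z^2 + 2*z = 4*r^2 + r*(4*z - 2) + z^2 - z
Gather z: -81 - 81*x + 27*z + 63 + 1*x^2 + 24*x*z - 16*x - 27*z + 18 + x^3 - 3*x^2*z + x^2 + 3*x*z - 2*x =x^3 + 2*x^2 - 99*x + z*(-3*x^2 + 27*x)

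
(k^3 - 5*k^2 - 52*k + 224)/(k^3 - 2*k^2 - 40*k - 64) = (k^2 + 3*k - 28)/(k^2 + 6*k + 8)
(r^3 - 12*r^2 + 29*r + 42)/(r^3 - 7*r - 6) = (r^2 - 13*r + 42)/(r^2 - r - 6)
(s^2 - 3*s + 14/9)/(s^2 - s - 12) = (-s^2 + 3*s - 14/9)/(-s^2 + s + 12)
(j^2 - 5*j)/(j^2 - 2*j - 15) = j/(j + 3)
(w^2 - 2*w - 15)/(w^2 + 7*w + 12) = (w - 5)/(w + 4)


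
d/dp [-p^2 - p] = -2*p - 1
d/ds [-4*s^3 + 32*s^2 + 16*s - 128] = -12*s^2 + 64*s + 16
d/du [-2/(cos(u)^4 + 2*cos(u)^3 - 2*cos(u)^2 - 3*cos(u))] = 2*(cos(u) - 3*cos(2*u) - cos(3*u))*sin(u)/((cos(u) + 1)^2*(cos(u)^2 + cos(u) - 3)^2*cos(u)^2)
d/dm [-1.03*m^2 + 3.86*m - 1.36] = 3.86 - 2.06*m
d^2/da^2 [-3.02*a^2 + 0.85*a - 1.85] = -6.04000000000000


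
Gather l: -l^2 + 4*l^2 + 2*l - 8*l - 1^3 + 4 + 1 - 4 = 3*l^2 - 6*l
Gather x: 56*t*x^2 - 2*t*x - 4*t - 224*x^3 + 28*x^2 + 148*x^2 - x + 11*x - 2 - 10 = -4*t - 224*x^3 + x^2*(56*t + 176) + x*(10 - 2*t) - 12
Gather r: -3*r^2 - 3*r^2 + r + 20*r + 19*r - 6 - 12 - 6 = -6*r^2 + 40*r - 24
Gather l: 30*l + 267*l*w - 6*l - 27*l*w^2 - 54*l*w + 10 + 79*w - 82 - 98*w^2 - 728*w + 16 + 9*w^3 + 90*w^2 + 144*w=l*(-27*w^2 + 213*w + 24) + 9*w^3 - 8*w^2 - 505*w - 56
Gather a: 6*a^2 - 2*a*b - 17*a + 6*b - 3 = 6*a^2 + a*(-2*b - 17) + 6*b - 3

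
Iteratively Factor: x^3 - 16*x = (x + 4)*(x^2 - 4*x) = (x - 4)*(x + 4)*(x)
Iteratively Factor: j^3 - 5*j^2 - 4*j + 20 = (j - 5)*(j^2 - 4) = (j - 5)*(j - 2)*(j + 2)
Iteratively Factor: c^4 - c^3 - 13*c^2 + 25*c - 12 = (c - 3)*(c^3 + 2*c^2 - 7*c + 4) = (c - 3)*(c - 1)*(c^2 + 3*c - 4) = (c - 3)*(c - 1)*(c + 4)*(c - 1)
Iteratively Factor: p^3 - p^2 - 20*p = (p - 5)*(p^2 + 4*p) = p*(p - 5)*(p + 4)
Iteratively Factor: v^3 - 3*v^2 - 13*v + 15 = (v + 3)*(v^2 - 6*v + 5) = (v - 5)*(v + 3)*(v - 1)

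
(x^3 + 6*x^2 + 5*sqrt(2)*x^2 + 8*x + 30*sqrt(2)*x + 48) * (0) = 0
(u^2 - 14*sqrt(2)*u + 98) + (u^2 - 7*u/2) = 2*u^2 - 14*sqrt(2)*u - 7*u/2 + 98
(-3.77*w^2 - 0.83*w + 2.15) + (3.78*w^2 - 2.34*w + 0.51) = 0.00999999999999979*w^2 - 3.17*w + 2.66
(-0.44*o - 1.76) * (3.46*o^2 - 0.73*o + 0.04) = -1.5224*o^3 - 5.7684*o^2 + 1.2672*o - 0.0704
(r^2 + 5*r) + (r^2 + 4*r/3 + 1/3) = 2*r^2 + 19*r/3 + 1/3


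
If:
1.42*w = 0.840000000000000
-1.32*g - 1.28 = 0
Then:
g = -0.97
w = 0.59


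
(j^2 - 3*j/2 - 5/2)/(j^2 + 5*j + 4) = (j - 5/2)/(j + 4)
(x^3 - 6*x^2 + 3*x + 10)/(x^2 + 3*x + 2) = (x^2 - 7*x + 10)/(x + 2)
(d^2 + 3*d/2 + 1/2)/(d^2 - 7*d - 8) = (d + 1/2)/(d - 8)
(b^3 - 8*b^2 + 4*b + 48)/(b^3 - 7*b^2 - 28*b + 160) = (b^2 - 4*b - 12)/(b^2 - 3*b - 40)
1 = 1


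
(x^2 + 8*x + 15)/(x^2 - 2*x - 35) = (x + 3)/(x - 7)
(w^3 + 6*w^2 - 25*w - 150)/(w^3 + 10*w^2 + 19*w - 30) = (w - 5)/(w - 1)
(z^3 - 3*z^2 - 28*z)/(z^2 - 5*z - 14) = z*(z + 4)/(z + 2)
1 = 1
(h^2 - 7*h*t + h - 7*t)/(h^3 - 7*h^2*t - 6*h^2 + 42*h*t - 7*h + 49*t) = 1/(h - 7)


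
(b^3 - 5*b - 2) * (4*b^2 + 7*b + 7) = 4*b^5 + 7*b^4 - 13*b^3 - 43*b^2 - 49*b - 14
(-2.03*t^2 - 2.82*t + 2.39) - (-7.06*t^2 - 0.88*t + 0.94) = 5.03*t^2 - 1.94*t + 1.45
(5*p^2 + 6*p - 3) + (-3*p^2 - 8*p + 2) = 2*p^2 - 2*p - 1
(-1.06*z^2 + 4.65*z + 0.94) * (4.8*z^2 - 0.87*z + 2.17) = -5.088*z^4 + 23.2422*z^3 - 1.8337*z^2 + 9.2727*z + 2.0398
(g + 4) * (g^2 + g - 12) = g^3 + 5*g^2 - 8*g - 48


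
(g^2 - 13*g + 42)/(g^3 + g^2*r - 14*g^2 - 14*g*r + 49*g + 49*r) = (g - 6)/(g^2 + g*r - 7*g - 7*r)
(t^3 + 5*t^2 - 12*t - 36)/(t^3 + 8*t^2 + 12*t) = (t - 3)/t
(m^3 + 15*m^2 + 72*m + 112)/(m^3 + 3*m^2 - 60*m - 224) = (m + 4)/(m - 8)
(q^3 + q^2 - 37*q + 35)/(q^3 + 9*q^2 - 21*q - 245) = (q - 1)/(q + 7)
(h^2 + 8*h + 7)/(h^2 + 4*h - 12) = (h^2 + 8*h + 7)/(h^2 + 4*h - 12)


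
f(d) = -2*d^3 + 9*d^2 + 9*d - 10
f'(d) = -6*d^2 + 18*d + 9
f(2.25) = 33.03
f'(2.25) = 19.12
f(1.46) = 16.10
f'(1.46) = 22.49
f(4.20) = 38.38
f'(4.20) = -21.24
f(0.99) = 5.79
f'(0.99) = 20.94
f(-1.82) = 15.49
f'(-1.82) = -43.63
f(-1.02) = -7.69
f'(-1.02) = -15.60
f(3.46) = 46.04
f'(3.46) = -0.55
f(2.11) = 30.27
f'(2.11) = 20.27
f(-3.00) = 98.00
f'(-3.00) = -99.00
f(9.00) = -658.00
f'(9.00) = -315.00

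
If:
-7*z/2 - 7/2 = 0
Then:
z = -1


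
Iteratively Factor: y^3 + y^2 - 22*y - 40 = (y - 5)*(y^2 + 6*y + 8) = (y - 5)*(y + 2)*(y + 4)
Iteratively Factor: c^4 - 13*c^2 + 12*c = (c - 1)*(c^3 + c^2 - 12*c) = (c - 1)*(c + 4)*(c^2 - 3*c) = c*(c - 1)*(c + 4)*(c - 3)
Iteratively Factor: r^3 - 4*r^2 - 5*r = (r - 5)*(r^2 + r) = (r - 5)*(r + 1)*(r)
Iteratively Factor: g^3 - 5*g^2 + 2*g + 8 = (g - 4)*(g^2 - g - 2) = (g - 4)*(g + 1)*(g - 2)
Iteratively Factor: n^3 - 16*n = (n + 4)*(n^2 - 4*n) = n*(n + 4)*(n - 4)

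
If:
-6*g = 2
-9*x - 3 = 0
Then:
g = -1/3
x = -1/3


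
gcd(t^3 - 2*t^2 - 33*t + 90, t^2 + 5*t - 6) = t + 6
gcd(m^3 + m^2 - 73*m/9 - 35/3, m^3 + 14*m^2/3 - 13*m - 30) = m^2 - 4*m/3 - 5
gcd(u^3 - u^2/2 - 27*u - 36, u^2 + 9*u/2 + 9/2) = u + 3/2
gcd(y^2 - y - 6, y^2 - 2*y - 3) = y - 3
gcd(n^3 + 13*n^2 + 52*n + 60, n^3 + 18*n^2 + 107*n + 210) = n^2 + 11*n + 30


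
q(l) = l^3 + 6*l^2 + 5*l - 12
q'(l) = 3*l^2 + 12*l + 5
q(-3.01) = 0.04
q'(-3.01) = -3.94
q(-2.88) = -0.52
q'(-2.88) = -4.68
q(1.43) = 10.34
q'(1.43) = 28.29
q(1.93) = 27.19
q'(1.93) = 39.33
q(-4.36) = -2.62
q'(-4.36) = 9.71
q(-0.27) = -12.93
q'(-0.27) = 1.98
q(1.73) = 19.79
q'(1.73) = 34.74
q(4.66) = 242.79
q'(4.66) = 126.07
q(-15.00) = -2112.00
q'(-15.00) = 500.00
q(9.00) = 1248.00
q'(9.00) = 356.00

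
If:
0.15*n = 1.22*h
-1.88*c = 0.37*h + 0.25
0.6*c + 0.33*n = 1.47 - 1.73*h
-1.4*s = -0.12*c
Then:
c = -0.20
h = 0.36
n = 2.93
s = -0.02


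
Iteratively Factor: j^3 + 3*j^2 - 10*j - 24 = (j + 4)*(j^2 - j - 6) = (j + 2)*(j + 4)*(j - 3)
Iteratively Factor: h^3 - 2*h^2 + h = (h - 1)*(h^2 - h) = h*(h - 1)*(h - 1)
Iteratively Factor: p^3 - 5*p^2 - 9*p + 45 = (p + 3)*(p^2 - 8*p + 15) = (p - 5)*(p + 3)*(p - 3)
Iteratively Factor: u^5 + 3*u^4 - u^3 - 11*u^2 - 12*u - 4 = (u + 2)*(u^4 + u^3 - 3*u^2 - 5*u - 2) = (u + 1)*(u + 2)*(u^3 - 3*u - 2) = (u + 1)^2*(u + 2)*(u^2 - u - 2) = (u - 2)*(u + 1)^2*(u + 2)*(u + 1)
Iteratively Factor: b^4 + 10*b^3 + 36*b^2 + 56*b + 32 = (b + 2)*(b^3 + 8*b^2 + 20*b + 16) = (b + 2)*(b + 4)*(b^2 + 4*b + 4) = (b + 2)^2*(b + 4)*(b + 2)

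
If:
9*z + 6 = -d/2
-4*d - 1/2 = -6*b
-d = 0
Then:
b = 1/12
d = 0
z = -2/3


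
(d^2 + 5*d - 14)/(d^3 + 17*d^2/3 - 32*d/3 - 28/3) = 3/(3*d + 2)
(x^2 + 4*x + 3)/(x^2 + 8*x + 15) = (x + 1)/(x + 5)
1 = 1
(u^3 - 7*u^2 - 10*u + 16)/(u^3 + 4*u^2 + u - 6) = (u - 8)/(u + 3)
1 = 1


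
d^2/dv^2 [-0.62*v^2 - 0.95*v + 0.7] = -1.24000000000000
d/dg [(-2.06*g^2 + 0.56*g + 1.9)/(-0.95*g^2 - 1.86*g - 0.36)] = (4.3636*g^2 + 5.0932*g + 3.3324)/(0.9025*g^4 + 3.534*g^3 + 4.1436*g^2 + 1.3392*g + 0.1296)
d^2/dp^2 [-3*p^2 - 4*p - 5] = -6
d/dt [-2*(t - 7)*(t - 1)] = 16 - 4*t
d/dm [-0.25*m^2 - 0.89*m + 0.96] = -0.5*m - 0.89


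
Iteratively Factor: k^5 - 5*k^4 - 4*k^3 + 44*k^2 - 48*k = (k - 4)*(k^4 - k^3 - 8*k^2 + 12*k) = (k - 4)*(k + 3)*(k^3 - 4*k^2 + 4*k) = (k - 4)*(k - 2)*(k + 3)*(k^2 - 2*k) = k*(k - 4)*(k - 2)*(k + 3)*(k - 2)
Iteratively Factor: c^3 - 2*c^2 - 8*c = (c)*(c^2 - 2*c - 8) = c*(c - 4)*(c + 2)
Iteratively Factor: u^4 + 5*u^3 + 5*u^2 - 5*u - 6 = (u + 2)*(u^3 + 3*u^2 - u - 3) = (u + 1)*(u + 2)*(u^2 + 2*u - 3) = (u - 1)*(u + 1)*(u + 2)*(u + 3)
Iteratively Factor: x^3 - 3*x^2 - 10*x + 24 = (x - 2)*(x^2 - x - 12) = (x - 2)*(x + 3)*(x - 4)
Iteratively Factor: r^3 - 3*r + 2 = (r - 1)*(r^2 + r - 2) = (r - 1)*(r + 2)*(r - 1)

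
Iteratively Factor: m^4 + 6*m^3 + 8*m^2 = (m)*(m^3 + 6*m^2 + 8*m) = m*(m + 2)*(m^2 + 4*m) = m*(m + 2)*(m + 4)*(m)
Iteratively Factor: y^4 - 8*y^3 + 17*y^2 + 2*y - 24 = (y + 1)*(y^3 - 9*y^2 + 26*y - 24) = (y - 3)*(y + 1)*(y^2 - 6*y + 8) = (y - 4)*(y - 3)*(y + 1)*(y - 2)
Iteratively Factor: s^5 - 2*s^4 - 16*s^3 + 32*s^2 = (s)*(s^4 - 2*s^3 - 16*s^2 + 32*s) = s*(s + 4)*(s^3 - 6*s^2 + 8*s) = s*(s - 4)*(s + 4)*(s^2 - 2*s) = s*(s - 4)*(s - 2)*(s + 4)*(s)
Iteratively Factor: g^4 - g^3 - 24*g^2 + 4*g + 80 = (g + 4)*(g^3 - 5*g^2 - 4*g + 20) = (g - 5)*(g + 4)*(g^2 - 4) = (g - 5)*(g - 2)*(g + 4)*(g + 2)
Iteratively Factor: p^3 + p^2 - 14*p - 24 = (p - 4)*(p^2 + 5*p + 6) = (p - 4)*(p + 2)*(p + 3)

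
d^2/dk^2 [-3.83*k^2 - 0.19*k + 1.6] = -7.66000000000000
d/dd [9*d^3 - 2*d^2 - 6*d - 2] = 27*d^2 - 4*d - 6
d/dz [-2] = 0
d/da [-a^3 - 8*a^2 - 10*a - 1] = -3*a^2 - 16*a - 10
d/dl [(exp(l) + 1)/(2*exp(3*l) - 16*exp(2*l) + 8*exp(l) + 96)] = (-(exp(l) + 1)*(3*exp(2*l) - 16*exp(l) + 4) + exp(3*l) - 8*exp(2*l) + 4*exp(l) + 48)*exp(l)/(2*(exp(3*l) - 8*exp(2*l) + 4*exp(l) + 48)^2)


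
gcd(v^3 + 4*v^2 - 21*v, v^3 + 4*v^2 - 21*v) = v^3 + 4*v^2 - 21*v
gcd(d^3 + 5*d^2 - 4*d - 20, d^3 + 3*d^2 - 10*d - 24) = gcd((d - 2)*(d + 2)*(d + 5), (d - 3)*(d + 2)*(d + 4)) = d + 2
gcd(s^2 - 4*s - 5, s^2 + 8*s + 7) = s + 1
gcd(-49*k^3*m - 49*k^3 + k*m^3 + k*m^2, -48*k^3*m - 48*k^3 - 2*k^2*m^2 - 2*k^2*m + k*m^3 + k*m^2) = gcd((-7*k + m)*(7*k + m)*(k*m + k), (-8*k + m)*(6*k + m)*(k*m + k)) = k*m + k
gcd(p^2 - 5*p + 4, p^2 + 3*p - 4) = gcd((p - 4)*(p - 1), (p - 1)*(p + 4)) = p - 1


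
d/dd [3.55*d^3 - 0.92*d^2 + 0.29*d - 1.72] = 10.65*d^2 - 1.84*d + 0.29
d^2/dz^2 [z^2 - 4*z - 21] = 2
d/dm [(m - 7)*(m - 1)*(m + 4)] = 3*m^2 - 8*m - 25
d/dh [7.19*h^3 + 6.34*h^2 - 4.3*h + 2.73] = 21.57*h^2 + 12.68*h - 4.3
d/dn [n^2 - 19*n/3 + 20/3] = 2*n - 19/3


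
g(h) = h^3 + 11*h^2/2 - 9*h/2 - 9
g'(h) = 3*h^2 + 11*h - 9/2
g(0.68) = -9.20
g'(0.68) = 4.37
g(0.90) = -7.87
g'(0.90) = 7.83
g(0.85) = -8.24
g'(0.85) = 7.02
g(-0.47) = -5.77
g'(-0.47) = -9.01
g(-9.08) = -263.30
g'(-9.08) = 142.96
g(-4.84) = 28.24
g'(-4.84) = 12.54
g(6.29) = 429.16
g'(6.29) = 183.38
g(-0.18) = -8.02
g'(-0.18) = -6.38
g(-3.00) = 27.00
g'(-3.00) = -10.50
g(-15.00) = -2079.00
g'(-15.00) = 505.50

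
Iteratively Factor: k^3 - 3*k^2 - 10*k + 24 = (k - 2)*(k^2 - k - 12) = (k - 2)*(k + 3)*(k - 4)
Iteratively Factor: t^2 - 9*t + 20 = (t - 5)*(t - 4)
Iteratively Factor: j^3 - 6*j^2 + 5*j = (j - 5)*(j^2 - j) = (j - 5)*(j - 1)*(j)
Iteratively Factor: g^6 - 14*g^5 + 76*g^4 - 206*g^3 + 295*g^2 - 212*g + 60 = (g - 1)*(g^5 - 13*g^4 + 63*g^3 - 143*g^2 + 152*g - 60) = (g - 2)*(g - 1)*(g^4 - 11*g^3 + 41*g^2 - 61*g + 30) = (g - 2)^2*(g - 1)*(g^3 - 9*g^2 + 23*g - 15) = (g - 5)*(g - 2)^2*(g - 1)*(g^2 - 4*g + 3) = (g - 5)*(g - 3)*(g - 2)^2*(g - 1)*(g - 1)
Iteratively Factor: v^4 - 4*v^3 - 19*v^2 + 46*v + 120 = (v + 3)*(v^3 - 7*v^2 + 2*v + 40) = (v - 5)*(v + 3)*(v^2 - 2*v - 8) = (v - 5)*(v - 4)*(v + 3)*(v + 2)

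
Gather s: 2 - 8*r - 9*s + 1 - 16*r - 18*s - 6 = -24*r - 27*s - 3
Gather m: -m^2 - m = -m^2 - m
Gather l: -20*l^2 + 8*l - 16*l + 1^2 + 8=-20*l^2 - 8*l + 9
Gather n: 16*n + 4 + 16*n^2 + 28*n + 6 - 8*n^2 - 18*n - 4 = 8*n^2 + 26*n + 6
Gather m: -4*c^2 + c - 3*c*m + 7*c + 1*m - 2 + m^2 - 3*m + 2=-4*c^2 + 8*c + m^2 + m*(-3*c - 2)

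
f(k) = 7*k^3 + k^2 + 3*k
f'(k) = 21*k^2 + 2*k + 3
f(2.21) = 87.07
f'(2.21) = 109.99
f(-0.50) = -2.12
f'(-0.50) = 7.25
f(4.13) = 522.56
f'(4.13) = 369.45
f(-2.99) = -187.15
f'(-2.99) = 184.76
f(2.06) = 71.62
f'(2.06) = 96.24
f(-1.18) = -13.65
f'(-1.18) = 29.88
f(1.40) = 25.37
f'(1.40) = 46.96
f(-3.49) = -295.85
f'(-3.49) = 251.80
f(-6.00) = -1494.00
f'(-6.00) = 747.00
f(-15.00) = -23445.00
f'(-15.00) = 4698.00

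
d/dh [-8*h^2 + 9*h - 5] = 9 - 16*h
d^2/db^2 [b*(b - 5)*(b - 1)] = 6*b - 12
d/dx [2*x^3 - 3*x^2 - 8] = 6*x*(x - 1)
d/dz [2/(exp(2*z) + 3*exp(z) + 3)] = (-4*exp(z) - 6)*exp(z)/(exp(2*z) + 3*exp(z) + 3)^2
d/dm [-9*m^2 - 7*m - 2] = -18*m - 7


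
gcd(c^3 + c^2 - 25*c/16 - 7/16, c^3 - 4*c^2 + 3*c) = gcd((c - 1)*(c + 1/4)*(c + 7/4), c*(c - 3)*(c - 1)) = c - 1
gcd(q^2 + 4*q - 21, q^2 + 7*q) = q + 7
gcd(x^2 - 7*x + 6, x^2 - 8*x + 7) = x - 1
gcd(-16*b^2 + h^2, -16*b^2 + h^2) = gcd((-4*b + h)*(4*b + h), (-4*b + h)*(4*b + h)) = 16*b^2 - h^2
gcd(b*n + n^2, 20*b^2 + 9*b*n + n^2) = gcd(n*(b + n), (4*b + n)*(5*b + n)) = 1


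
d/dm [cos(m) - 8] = -sin(m)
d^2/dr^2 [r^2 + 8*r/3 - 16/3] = 2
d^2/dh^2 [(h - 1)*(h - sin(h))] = (h - 1)*sin(h) - 2*cos(h) + 2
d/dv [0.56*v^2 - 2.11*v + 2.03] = 1.12*v - 2.11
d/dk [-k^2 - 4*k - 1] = -2*k - 4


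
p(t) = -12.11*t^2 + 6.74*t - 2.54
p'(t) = 6.74 - 24.22*t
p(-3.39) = -164.56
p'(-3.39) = 88.85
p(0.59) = -2.78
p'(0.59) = -7.55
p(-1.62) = -45.24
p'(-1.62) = 45.98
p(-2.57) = -99.85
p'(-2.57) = 68.99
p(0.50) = -2.20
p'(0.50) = -5.37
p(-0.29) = -5.51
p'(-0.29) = 13.76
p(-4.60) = -289.79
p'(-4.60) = 118.15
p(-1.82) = -54.92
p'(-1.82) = 50.82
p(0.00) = -2.54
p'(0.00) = 6.74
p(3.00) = -91.31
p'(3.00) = -65.92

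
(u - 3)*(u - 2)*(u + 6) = u^3 + u^2 - 24*u + 36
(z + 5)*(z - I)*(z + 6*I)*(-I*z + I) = -I*z^4 + 5*z^3 - 4*I*z^3 + 20*z^2 - I*z^2 - 25*z - 24*I*z + 30*I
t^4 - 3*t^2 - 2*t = t*(t - 2)*(t + 1)^2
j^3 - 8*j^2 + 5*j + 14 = (j - 7)*(j - 2)*(j + 1)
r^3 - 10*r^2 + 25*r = r*(r - 5)^2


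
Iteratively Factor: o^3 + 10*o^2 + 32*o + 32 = (o + 4)*(o^2 + 6*o + 8) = (o + 4)^2*(o + 2)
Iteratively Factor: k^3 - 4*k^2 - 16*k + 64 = (k - 4)*(k^2 - 16) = (k - 4)*(k + 4)*(k - 4)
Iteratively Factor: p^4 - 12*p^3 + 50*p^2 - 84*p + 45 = (p - 1)*(p^3 - 11*p^2 + 39*p - 45) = (p - 5)*(p - 1)*(p^2 - 6*p + 9) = (p - 5)*(p - 3)*(p - 1)*(p - 3)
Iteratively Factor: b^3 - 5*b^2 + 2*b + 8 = (b - 4)*(b^2 - b - 2) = (b - 4)*(b - 2)*(b + 1)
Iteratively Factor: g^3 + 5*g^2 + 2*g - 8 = (g - 1)*(g^2 + 6*g + 8) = (g - 1)*(g + 2)*(g + 4)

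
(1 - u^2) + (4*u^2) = 3*u^2 + 1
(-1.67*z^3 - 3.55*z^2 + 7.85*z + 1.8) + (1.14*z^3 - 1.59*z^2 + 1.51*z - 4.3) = -0.53*z^3 - 5.14*z^2 + 9.36*z - 2.5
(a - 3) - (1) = a - 4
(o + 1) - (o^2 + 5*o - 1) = -o^2 - 4*o + 2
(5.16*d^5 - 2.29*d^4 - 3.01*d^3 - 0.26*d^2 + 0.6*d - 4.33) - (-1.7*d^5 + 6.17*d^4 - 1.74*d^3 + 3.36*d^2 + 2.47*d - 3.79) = 6.86*d^5 - 8.46*d^4 - 1.27*d^3 - 3.62*d^2 - 1.87*d - 0.54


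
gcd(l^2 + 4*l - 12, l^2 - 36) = l + 6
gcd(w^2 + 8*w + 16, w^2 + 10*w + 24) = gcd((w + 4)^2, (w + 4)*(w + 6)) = w + 4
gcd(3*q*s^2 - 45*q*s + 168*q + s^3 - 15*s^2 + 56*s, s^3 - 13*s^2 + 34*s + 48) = s - 8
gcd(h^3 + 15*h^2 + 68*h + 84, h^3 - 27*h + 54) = h + 6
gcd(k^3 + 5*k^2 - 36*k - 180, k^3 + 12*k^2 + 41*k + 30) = k^2 + 11*k + 30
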